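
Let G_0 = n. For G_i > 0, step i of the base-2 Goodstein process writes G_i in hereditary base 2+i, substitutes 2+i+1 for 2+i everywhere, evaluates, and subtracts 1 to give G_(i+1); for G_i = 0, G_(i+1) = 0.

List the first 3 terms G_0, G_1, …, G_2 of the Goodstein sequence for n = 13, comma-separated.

G_0=13  [base 2] 2^(2 + 1) + 2^2 + 1  →[2↦3]→  3^(3 + 1) + 3^3 + 1 = 109  −1 ⇒ G_1=108
G_1=108  [base 3] 3^(3 + 1) + 3^3  →[3↦4]→  4^(4 + 1) + 4^4 = 1280  −1 ⇒ G_2=1279

13, 108, 1279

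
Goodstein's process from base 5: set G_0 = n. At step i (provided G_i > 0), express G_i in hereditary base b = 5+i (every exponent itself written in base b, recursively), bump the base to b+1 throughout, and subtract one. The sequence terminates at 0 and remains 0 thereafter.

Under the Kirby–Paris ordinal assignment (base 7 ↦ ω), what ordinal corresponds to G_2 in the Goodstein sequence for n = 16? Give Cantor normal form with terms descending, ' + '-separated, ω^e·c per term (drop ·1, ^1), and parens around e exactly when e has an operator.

ω·2 + 6

base 5: 16 = 3·5 + 1; at 6: 3·6 + 1 = 19; next = 18
base 6: 18 = 3·6; at 7: 3·7 = 21; next = 20
base 7: 20 = 2·7 + 6; at 8: 2·8 + 6 = 22; next = 21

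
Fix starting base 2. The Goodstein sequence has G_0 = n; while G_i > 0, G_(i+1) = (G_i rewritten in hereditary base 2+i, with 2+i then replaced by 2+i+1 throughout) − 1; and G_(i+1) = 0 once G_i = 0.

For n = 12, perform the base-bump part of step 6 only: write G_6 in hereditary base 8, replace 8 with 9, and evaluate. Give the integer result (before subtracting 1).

step 0: 12 = 2^(2 + 1) + 2^2; sub 3 for 2: 3^(3 + 1) + 3^3; = 108; G_1 = 108−1 = 107
step 1: 107 = 3^(3 + 1) + 2·3^2 + 2·3 + 2; sub 4 for 3: 4^(4 + 1) + 2·4^2 + 2·4 + 2; = 1066; G_2 = 1066−1 = 1065
step 2: 1065 = 4^(4 + 1) + 2·4^2 + 2·4 + 1; sub 5 for 4: 5^(5 + 1) + 2·5^2 + 2·5 + 1; = 15686; G_3 = 15686−1 = 15685
step 3: 15685 = 5^(5 + 1) + 2·5^2 + 2·5; sub 6 for 5: 6^(6 + 1) + 2·6^2 + 2·6; = 280020; G_4 = 280020−1 = 280019
step 4: 280019 = 6^(6 + 1) + 2·6^2 + 6 + 5; sub 7 for 6: 7^(7 + 1) + 2·7^2 + 7 + 5; = 5764911; G_5 = 5764911−1 = 5764910
step 5: 5764910 = 7^(7 + 1) + 2·7^2 + 7 + 4; sub 8 for 7: 8^(8 + 1) + 2·8^2 + 8 + 4; = 134217868; G_6 = 134217868−1 = 134217867
step 6: 134217867 = 8^(8 + 1) + 2·8^2 + 8 + 3; sub 9 for 8: 9^(9 + 1) + 2·9^2 + 9 + 3; = 3486784575; G_7 = 3486784575−1 = 3486784574

3486784575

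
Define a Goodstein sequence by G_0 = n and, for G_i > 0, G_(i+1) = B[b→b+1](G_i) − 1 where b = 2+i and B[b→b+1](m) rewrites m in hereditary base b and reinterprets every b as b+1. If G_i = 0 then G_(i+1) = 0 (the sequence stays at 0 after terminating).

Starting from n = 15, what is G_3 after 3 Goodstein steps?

18752

[0] 15 ≡ 2^(2 + 1) + 2^2 + 2 + 1 (base 2). Lift 3: 112. −1: 111.
[1] 111 ≡ 3^(3 + 1) + 3^3 + 3 (base 3). Lift 4: 1284. −1: 1283.
[2] 1283 ≡ 4^(4 + 1) + 4^4 + 3 (base 4). Lift 5: 18753. −1: 18752.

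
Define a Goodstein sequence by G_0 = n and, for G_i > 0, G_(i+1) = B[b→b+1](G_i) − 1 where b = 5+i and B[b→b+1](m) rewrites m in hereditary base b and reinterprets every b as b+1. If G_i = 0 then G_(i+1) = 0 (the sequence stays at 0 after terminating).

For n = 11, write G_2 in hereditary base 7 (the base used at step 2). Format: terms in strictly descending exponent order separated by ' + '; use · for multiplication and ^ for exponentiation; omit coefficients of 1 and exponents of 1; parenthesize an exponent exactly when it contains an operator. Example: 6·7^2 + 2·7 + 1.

[0] 11 ≡ 2·5 + 1 (base 5). Lift 6: 13. −1: 12.
[1] 12 ≡ 2·6 (base 6). Lift 7: 14. −1: 13.
[2] 13 ≡ 7 + 6 (base 7). Lift 8: 14. −1: 13.

7 + 6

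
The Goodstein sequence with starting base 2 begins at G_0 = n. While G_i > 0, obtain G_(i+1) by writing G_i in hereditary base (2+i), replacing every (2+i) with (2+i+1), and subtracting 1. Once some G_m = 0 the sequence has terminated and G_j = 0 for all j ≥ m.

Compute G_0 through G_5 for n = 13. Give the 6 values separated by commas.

step 0: 13 = 2^(2 + 1) + 2^2 + 1; sub 3 for 2: 3^(3 + 1) + 3^3 + 1; = 109; G_1 = 109−1 = 108
step 1: 108 = 3^(3 + 1) + 3^3; sub 4 for 3: 4^(4 + 1) + 4^4; = 1280; G_2 = 1280−1 = 1279
step 2: 1279 = 4^(4 + 1) + 3·4^3 + 3·4^2 + 3·4 + 3; sub 5 for 4: 5^(5 + 1) + 3·5^3 + 3·5^2 + 3·5 + 3; = 16093; G_3 = 16093−1 = 16092
step 3: 16092 = 5^(5 + 1) + 3·5^3 + 3·5^2 + 3·5 + 2; sub 6 for 5: 6^(6 + 1) + 3·6^3 + 3·6^2 + 3·6 + 2; = 280712; G_4 = 280712−1 = 280711
step 4: 280711 = 6^(6 + 1) + 3·6^3 + 3·6^2 + 3·6 + 1; sub 7 for 6: 7^(7 + 1) + 3·7^3 + 3·7^2 + 3·7 + 1; = 5765999; G_5 = 5765999−1 = 5765998

13, 108, 1279, 16092, 280711, 5765998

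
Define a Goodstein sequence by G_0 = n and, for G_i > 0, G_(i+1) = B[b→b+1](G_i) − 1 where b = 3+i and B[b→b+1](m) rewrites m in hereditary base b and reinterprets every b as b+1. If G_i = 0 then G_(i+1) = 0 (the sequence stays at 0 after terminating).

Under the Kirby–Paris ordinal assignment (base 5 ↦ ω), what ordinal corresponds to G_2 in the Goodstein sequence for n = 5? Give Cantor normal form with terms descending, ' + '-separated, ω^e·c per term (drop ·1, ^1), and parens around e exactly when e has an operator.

ω

step 0: 5 = 3 + 2; sub 4 for 3: 4 + 2; = 6; G_1 = 6−1 = 5
step 1: 5 = 4 + 1; sub 5 for 4: 5 + 1; = 6; G_2 = 6−1 = 5
step 2: 5 = 5; sub 6 for 5: 6; = 6; G_3 = 6−1 = 5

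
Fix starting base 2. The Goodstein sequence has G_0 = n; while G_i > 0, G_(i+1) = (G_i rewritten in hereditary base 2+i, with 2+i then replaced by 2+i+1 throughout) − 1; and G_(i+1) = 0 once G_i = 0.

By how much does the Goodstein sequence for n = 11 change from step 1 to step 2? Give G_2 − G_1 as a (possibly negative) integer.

G_0 = 11. HB_2(11) = 2^(2 + 1) + 2 + 1. Bump = 85. G_1 = 84.
G_1 = 84. HB_3(84) = 3^(3 + 1) + 3. Bump = 1028. G_2 = 1027.

943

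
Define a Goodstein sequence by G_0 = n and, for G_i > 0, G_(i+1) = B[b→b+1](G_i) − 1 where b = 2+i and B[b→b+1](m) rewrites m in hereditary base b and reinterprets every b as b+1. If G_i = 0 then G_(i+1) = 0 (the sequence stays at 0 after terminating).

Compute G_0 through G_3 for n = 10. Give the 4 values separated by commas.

(0) 10|_2 = 2^(2 + 1) + 2 ↦ 3^(3 + 1) + 3|_3 = 84 ⇒ 83
(1) 83|_3 = 3^(3 + 1) + 2 ↦ 4^(4 + 1) + 2|_4 = 1026 ⇒ 1025
(2) 1025|_4 = 4^(4 + 1) + 1 ↦ 5^(5 + 1) + 1|_5 = 15626 ⇒ 15625

10, 83, 1025, 15625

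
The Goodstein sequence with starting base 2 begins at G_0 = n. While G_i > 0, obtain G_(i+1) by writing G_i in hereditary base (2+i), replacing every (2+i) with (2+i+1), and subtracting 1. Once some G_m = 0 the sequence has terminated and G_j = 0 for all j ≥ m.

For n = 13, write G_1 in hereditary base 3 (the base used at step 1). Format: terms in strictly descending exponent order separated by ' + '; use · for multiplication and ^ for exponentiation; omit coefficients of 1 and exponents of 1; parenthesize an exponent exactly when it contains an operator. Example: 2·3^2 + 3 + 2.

3^(3 + 1) + 3^3

i=0: 13 = 2^(2 + 1) + 2^2 + 1 (b=2); 2→3: 3^(3 + 1) + 3^3 + 1 = 109; 109−1 = 108
i=1: 108 = 3^(3 + 1) + 3^3 (b=3); 3→4: 4^(4 + 1) + 4^4 = 1280; 1280−1 = 1279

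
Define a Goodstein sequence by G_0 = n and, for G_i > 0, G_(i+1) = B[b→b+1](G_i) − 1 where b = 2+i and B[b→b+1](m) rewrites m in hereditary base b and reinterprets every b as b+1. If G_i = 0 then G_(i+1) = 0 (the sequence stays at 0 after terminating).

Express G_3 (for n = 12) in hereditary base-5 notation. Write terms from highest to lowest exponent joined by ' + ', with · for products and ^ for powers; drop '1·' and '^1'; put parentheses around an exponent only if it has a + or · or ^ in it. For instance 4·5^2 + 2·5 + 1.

5^(5 + 1) + 2·5^2 + 2·5

12 —HB2→ 2^(2 + 1) + 2^2 —bump→ 3^(3 + 1) + 3^3 = 108 —(−1)→ 107
107 —HB3→ 3^(3 + 1) + 2·3^2 + 2·3 + 2 —bump→ 4^(4 + 1) + 2·4^2 + 2·4 + 2 = 1066 —(−1)→ 1065
1065 —HB4→ 4^(4 + 1) + 2·4^2 + 2·4 + 1 —bump→ 5^(5 + 1) + 2·5^2 + 2·5 + 1 = 15686 —(−1)→ 15685
15685 —HB5→ 5^(5 + 1) + 2·5^2 + 2·5 —bump→ 6^(6 + 1) + 2·6^2 + 2·6 = 280020 —(−1)→ 280019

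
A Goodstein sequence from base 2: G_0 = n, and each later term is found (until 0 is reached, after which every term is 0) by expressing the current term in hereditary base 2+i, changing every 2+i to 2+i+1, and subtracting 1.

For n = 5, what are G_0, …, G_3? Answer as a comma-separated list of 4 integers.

5, 27, 255, 467

i=0: 5 = 2^2 + 1 (b=2); 2→3: 3^3 + 1 = 28; 28−1 = 27
i=1: 27 = 3^3 (b=3); 3→4: 4^4 = 256; 256−1 = 255
i=2: 255 = 3·4^3 + 3·4^2 + 3·4 + 3 (b=4); 4→5: 3·5^3 + 3·5^2 + 3·5 + 3 = 468; 468−1 = 467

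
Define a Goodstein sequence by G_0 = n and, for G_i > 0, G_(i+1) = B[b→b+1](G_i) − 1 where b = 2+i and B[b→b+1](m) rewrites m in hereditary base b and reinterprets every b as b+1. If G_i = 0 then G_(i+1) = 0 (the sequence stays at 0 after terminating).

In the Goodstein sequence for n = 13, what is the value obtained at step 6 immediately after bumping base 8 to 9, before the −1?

13 —HB2→ 2^(2 + 1) + 2^2 + 1 —bump→ 3^(3 + 1) + 3^3 + 1 = 109 —(−1)→ 108
108 —HB3→ 3^(3 + 1) + 3^3 —bump→ 4^(4 + 1) + 4^4 = 1280 —(−1)→ 1279
1279 —HB4→ 4^(4 + 1) + 3·4^3 + 3·4^2 + 3·4 + 3 —bump→ 5^(5 + 1) + 3·5^3 + 3·5^2 + 3·5 + 3 = 16093 —(−1)→ 16092
16092 —HB5→ 5^(5 + 1) + 3·5^3 + 3·5^2 + 3·5 + 2 —bump→ 6^(6 + 1) + 3·6^3 + 3·6^2 + 3·6 + 2 = 280712 —(−1)→ 280711
280711 —HB6→ 6^(6 + 1) + 3·6^3 + 3·6^2 + 3·6 + 1 —bump→ 7^(7 + 1) + 3·7^3 + 3·7^2 + 3·7 + 1 = 5765999 —(−1)→ 5765998
5765998 —HB7→ 7^(7 + 1) + 3·7^3 + 3·7^2 + 3·7 —bump→ 8^(8 + 1) + 3·8^3 + 3·8^2 + 3·8 = 134219480 —(−1)→ 134219479
134219479 —HB8→ 8^(8 + 1) + 3·8^3 + 3·8^2 + 2·8 + 7 —bump→ 9^(9 + 1) + 3·9^3 + 3·9^2 + 2·9 + 7 = 3486786856 —(−1)→ 3486786855

3486786856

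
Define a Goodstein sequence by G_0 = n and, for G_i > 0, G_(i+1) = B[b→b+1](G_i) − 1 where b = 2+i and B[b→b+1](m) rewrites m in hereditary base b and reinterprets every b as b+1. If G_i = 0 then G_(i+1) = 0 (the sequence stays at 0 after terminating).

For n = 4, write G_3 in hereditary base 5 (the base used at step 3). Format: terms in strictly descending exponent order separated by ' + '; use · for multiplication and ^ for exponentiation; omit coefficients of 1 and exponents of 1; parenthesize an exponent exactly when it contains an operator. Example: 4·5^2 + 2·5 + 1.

4 —HB2→ 2^2 —bump→ 3^3 = 27 —(−1)→ 26
26 —HB3→ 2·3^2 + 2·3 + 2 —bump→ 2·4^2 + 2·4 + 2 = 42 —(−1)→ 41
41 —HB4→ 2·4^2 + 2·4 + 1 —bump→ 2·5^2 + 2·5 + 1 = 61 —(−1)→ 60

2·5^2 + 2·5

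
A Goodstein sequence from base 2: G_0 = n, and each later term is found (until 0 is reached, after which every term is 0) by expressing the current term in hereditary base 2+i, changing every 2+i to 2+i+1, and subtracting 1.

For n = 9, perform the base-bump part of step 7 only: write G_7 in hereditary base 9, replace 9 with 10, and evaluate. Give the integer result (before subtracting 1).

step 0: 9 = 2^(2 + 1) + 1; sub 3 for 2: 3^(3 + 1) + 1; = 82; G_1 = 82−1 = 81
step 1: 81 = 3^(3 + 1); sub 4 for 3: 4^(4 + 1); = 1024; G_2 = 1024−1 = 1023
step 2: 1023 = 3·4^4 + 3·4^3 + 3·4^2 + 3·4 + 3; sub 5 for 4: 3·5^5 + 3·5^3 + 3·5^2 + 3·5 + 3; = 9843; G_3 = 9843−1 = 9842
step 3: 9842 = 3·5^5 + 3·5^3 + 3·5^2 + 3·5 + 2; sub 6 for 5: 3·6^6 + 3·6^3 + 3·6^2 + 3·6 + 2; = 140744; G_4 = 140744−1 = 140743
step 4: 140743 = 3·6^6 + 3·6^3 + 3·6^2 + 3·6 + 1; sub 7 for 6: 3·7^7 + 3·7^3 + 3·7^2 + 3·7 + 1; = 2471827; G_5 = 2471827−1 = 2471826
step 5: 2471826 = 3·7^7 + 3·7^3 + 3·7^2 + 3·7; sub 8 for 7: 3·8^8 + 3·8^3 + 3·8^2 + 3·8; = 50333400; G_6 = 50333400−1 = 50333399
step 6: 50333399 = 3·8^8 + 3·8^3 + 3·8^2 + 2·8 + 7; sub 9 for 8: 3·9^9 + 3·9^3 + 3·9^2 + 2·9 + 7; = 1162263922; G_7 = 1162263922−1 = 1162263921
step 7: 1162263921 = 3·9^9 + 3·9^3 + 3·9^2 + 2·9 + 6; sub 10 for 9: 3·10^10 + 3·10^3 + 3·10^2 + 2·10 + 6; = 30000003326; G_8 = 30000003326−1 = 30000003325

30000003326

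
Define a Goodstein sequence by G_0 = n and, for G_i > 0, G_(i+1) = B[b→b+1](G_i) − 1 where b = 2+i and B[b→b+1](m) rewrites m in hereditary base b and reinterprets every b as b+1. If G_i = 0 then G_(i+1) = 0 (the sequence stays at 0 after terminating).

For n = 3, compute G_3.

(0) 3|_2 = 2 + 1 ↦ 3 + 1|_3 = 4 ⇒ 3
(1) 3|_3 = 3 ↦ 4|_4 = 4 ⇒ 3
(2) 3|_4 = 3 ↦ 3|_5 = 3 ⇒ 2
(3) 2|_5 = 2 ↦ 2|_6 = 2 ⇒ 1

2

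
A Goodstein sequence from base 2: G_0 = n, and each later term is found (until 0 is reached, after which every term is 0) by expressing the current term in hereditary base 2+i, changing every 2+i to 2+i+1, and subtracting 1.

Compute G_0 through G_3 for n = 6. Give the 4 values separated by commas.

6, 29, 257, 3125

i=0: 6 = 2^2 + 2 (b=2); 2→3: 3^3 + 3 = 30; 30−1 = 29
i=1: 29 = 3^3 + 2 (b=3); 3→4: 4^4 + 2 = 258; 258−1 = 257
i=2: 257 = 4^4 + 1 (b=4); 4→5: 5^5 + 1 = 3126; 3126−1 = 3125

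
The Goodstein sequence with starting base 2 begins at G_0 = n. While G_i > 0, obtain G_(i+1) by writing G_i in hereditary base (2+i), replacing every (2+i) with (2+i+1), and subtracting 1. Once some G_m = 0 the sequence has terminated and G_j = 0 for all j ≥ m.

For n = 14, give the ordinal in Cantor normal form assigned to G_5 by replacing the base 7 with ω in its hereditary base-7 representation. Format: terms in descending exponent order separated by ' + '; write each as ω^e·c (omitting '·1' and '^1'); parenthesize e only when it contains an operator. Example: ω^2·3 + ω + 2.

G_0 = 14. HB_2(14) = 2^(2 + 1) + 2^2 + 2. Bump = 111. G_1 = 110.
G_1 = 110. HB_3(110) = 3^(3 + 1) + 3^3 + 2. Bump = 1282. G_2 = 1281.
G_2 = 1281. HB_4(1281) = 4^(4 + 1) + 4^4 + 1. Bump = 18751. G_3 = 18750.
G_3 = 18750. HB_5(18750) = 5^(5 + 1) + 5^5. Bump = 326592. G_4 = 326591.
G_4 = 326591. HB_6(326591) = 6^(6 + 1) + 5·6^5 + 5·6^4 + 5·6^3 + 5·6^2 + 5·6 + 5. Bump = 5862841. G_5 = 5862840.
G_5 = 5862840. HB_7(5862840) = 7^(7 + 1) + 5·7^5 + 5·7^4 + 5·7^3 + 5·7^2 + 5·7 + 4. Bump = 134404972. G_6 = 134404971.

ω^(ω + 1) + ω^5·5 + ω^4·5 + ω^3·5 + ω^2·5 + ω·5 + 4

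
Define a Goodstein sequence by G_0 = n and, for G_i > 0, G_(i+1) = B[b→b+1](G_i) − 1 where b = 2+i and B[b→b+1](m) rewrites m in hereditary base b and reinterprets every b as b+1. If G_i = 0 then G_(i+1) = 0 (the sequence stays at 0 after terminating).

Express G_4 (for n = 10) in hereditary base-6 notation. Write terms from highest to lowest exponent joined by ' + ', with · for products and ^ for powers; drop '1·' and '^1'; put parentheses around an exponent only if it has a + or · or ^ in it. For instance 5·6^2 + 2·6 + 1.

G_0 = 10. HB_2(10) = 2^(2 + 1) + 2. Bump = 84. G_1 = 83.
G_1 = 83. HB_3(83) = 3^(3 + 1) + 2. Bump = 1026. G_2 = 1025.
G_2 = 1025. HB_4(1025) = 4^(4 + 1) + 1. Bump = 15626. G_3 = 15625.
G_3 = 15625. HB_5(15625) = 5^(5 + 1). Bump = 279936. G_4 = 279935.
G_4 = 279935. HB_6(279935) = 5·6^6 + 5·6^5 + 5·6^4 + 5·6^3 + 5·6^2 + 5·6 + 5. Bump = 4215755. G_5 = 4215754.

5·6^6 + 5·6^5 + 5·6^4 + 5·6^3 + 5·6^2 + 5·6 + 5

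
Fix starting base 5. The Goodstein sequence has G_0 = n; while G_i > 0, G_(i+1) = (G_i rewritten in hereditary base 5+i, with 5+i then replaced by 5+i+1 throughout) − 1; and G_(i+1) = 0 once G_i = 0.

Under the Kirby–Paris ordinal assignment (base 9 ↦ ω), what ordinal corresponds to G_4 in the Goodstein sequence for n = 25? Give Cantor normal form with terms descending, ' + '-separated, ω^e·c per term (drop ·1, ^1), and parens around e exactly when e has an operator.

step 0: 25 = 5^2; sub 6 for 5: 6^2; = 36; G_1 = 36−1 = 35
step 1: 35 = 5·6 + 5; sub 7 for 6: 5·7 + 5; = 40; G_2 = 40−1 = 39
step 2: 39 = 5·7 + 4; sub 8 for 7: 5·8 + 4; = 44; G_3 = 44−1 = 43
step 3: 43 = 5·8 + 3; sub 9 for 8: 5·9 + 3; = 48; G_4 = 48−1 = 47
step 4: 47 = 5·9 + 2; sub 10 for 9: 5·10 + 2; = 52; G_5 = 52−1 = 51

ω·5 + 2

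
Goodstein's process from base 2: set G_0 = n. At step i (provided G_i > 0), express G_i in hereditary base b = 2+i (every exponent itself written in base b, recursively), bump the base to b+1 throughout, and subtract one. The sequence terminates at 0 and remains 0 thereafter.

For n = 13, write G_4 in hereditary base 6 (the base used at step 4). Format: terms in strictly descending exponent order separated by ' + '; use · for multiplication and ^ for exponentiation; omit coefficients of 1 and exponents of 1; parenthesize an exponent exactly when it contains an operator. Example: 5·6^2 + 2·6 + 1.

(0) 13|_2 = 2^(2 + 1) + 2^2 + 1 ↦ 3^(3 + 1) + 3^3 + 1|_3 = 109 ⇒ 108
(1) 108|_3 = 3^(3 + 1) + 3^3 ↦ 4^(4 + 1) + 4^4|_4 = 1280 ⇒ 1279
(2) 1279|_4 = 4^(4 + 1) + 3·4^3 + 3·4^2 + 3·4 + 3 ↦ 5^(5 + 1) + 3·5^3 + 3·5^2 + 3·5 + 3|_5 = 16093 ⇒ 16092
(3) 16092|_5 = 5^(5 + 1) + 3·5^3 + 3·5^2 + 3·5 + 2 ↦ 6^(6 + 1) + 3·6^3 + 3·6^2 + 3·6 + 2|_6 = 280712 ⇒ 280711
(4) 280711|_6 = 6^(6 + 1) + 3·6^3 + 3·6^2 + 3·6 + 1 ↦ 7^(7 + 1) + 3·7^3 + 3·7^2 + 3·7 + 1|_7 = 5765999 ⇒ 5765998

6^(6 + 1) + 3·6^3 + 3·6^2 + 3·6 + 1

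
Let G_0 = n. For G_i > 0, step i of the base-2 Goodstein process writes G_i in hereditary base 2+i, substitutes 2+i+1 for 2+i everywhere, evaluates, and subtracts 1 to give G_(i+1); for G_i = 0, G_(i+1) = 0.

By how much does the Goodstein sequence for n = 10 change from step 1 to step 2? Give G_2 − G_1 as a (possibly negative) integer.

(0) 10|_2 = 2^(2 + 1) + 2 ↦ 3^(3 + 1) + 3|_3 = 84 ⇒ 83
(1) 83|_3 = 3^(3 + 1) + 2 ↦ 4^(4 + 1) + 2|_4 = 1026 ⇒ 1025

942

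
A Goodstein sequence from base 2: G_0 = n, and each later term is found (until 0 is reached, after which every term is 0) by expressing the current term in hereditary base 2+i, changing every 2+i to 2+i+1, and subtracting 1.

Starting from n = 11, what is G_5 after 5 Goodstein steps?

11 —HB2→ 2^(2 + 1) + 2 + 1 —bump→ 3^(3 + 1) + 3 + 1 = 85 —(−1)→ 84
84 —HB3→ 3^(3 + 1) + 3 —bump→ 4^(4 + 1) + 4 = 1028 —(−1)→ 1027
1027 —HB4→ 4^(4 + 1) + 3 —bump→ 5^(5 + 1) + 3 = 15628 —(−1)→ 15627
15627 —HB5→ 5^(5 + 1) + 2 —bump→ 6^(6 + 1) + 2 = 279938 —(−1)→ 279937
279937 —HB6→ 6^(6 + 1) + 1 —bump→ 7^(7 + 1) + 1 = 5764802 —(−1)→ 5764801
5764801 —HB7→ 7^(7 + 1) —bump→ 8^(8 + 1) = 134217728 —(−1)→ 134217727

5764801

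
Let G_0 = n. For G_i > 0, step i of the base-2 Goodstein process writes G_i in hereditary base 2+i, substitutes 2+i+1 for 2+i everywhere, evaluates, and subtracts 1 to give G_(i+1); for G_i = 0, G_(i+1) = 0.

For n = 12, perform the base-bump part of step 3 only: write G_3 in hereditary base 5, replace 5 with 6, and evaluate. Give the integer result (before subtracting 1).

i=0: 12 = 2^(2 + 1) + 2^2 (b=2); 2→3: 3^(3 + 1) + 3^3 = 108; 108−1 = 107
i=1: 107 = 3^(3 + 1) + 2·3^2 + 2·3 + 2 (b=3); 3→4: 4^(4 + 1) + 2·4^2 + 2·4 + 2 = 1066; 1066−1 = 1065
i=2: 1065 = 4^(4 + 1) + 2·4^2 + 2·4 + 1 (b=4); 4→5: 5^(5 + 1) + 2·5^2 + 2·5 + 1 = 15686; 15686−1 = 15685
i=3: 15685 = 5^(5 + 1) + 2·5^2 + 2·5 (b=5); 5→6: 6^(6 + 1) + 2·6^2 + 2·6 = 280020; 280020−1 = 280019

280020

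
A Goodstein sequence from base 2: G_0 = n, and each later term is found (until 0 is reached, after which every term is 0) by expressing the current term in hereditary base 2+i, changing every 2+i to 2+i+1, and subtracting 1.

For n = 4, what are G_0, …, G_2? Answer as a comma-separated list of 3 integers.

4, 26, 41

step 0: 4 = 2^2; sub 3 for 2: 3^3; = 27; G_1 = 27−1 = 26
step 1: 26 = 2·3^2 + 2·3 + 2; sub 4 for 3: 2·4^2 + 2·4 + 2; = 42; G_2 = 42−1 = 41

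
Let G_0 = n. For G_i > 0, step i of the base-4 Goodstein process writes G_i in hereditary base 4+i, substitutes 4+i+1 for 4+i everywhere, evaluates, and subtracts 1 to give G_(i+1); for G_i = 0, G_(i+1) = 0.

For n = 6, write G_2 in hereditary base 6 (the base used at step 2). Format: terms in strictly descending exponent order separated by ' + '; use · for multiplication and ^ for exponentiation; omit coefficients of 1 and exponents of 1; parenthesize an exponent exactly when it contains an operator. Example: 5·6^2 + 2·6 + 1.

6

(0) 6|_4 = 4 + 2 ↦ 5 + 2|_5 = 7 ⇒ 6
(1) 6|_5 = 5 + 1 ↦ 6 + 1|_6 = 7 ⇒ 6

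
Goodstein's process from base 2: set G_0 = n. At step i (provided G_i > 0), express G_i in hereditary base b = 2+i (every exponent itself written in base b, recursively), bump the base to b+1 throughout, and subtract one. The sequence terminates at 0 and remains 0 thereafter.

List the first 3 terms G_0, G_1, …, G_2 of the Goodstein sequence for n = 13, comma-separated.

G_0=13  [base 2] 2^(2 + 1) + 2^2 + 1  →[2↦3]→  3^(3 + 1) + 3^3 + 1 = 109  −1 ⇒ G_1=108
G_1=108  [base 3] 3^(3 + 1) + 3^3  →[3↦4]→  4^(4 + 1) + 4^4 = 1280  −1 ⇒ G_2=1279

13, 108, 1279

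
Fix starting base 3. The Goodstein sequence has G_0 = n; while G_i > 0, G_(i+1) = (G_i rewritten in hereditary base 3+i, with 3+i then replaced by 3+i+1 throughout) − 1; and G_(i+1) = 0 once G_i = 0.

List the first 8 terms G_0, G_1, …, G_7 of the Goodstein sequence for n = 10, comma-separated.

10 —HB3→ 3^2 + 1 —bump→ 4^2 + 1 = 17 —(−1)→ 16
16 —HB4→ 4^2 —bump→ 5^2 = 25 —(−1)→ 24
24 —HB5→ 4·5 + 4 —bump→ 4·6 + 4 = 28 —(−1)→ 27
27 —HB6→ 4·6 + 3 —bump→ 4·7 + 3 = 31 —(−1)→ 30
30 —HB7→ 4·7 + 2 —bump→ 4·8 + 2 = 34 —(−1)→ 33
33 —HB8→ 4·8 + 1 —bump→ 4·9 + 1 = 37 —(−1)→ 36
36 —HB9→ 4·9 —bump→ 4·10 = 40 —(−1)→ 39

10, 16, 24, 27, 30, 33, 36, 39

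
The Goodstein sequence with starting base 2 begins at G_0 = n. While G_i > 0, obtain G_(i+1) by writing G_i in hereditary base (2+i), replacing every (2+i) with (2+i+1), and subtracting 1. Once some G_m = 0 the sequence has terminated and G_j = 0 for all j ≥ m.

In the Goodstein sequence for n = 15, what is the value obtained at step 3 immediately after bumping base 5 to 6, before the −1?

base 2: 15 = 2^(2 + 1) + 2^2 + 2 + 1; at 3: 3^(3 + 1) + 3^3 + 3 + 1 = 112; next = 111
base 3: 111 = 3^(3 + 1) + 3^3 + 3; at 4: 4^(4 + 1) + 4^4 + 4 = 1284; next = 1283
base 4: 1283 = 4^(4 + 1) + 4^4 + 3; at 5: 5^(5 + 1) + 5^5 + 3 = 18753; next = 18752

326594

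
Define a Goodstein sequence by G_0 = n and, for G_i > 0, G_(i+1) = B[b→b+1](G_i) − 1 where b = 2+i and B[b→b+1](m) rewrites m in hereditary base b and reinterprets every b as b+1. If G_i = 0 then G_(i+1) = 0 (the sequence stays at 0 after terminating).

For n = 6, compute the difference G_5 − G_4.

G_0 = 6. HB_2(6) = 2^2 + 2. Bump = 30. G_1 = 29.
G_1 = 29. HB_3(29) = 3^3 + 2. Bump = 258. G_2 = 257.
G_2 = 257. HB_4(257) = 4^4 + 1. Bump = 3126. G_3 = 3125.
G_3 = 3125. HB_5(3125) = 5^5. Bump = 46656. G_4 = 46655.
G_4 = 46655. HB_6(46655) = 5·6^5 + 5·6^4 + 5·6^3 + 5·6^2 + 5·6 + 5. Bump = 98040. G_5 = 98039.

51384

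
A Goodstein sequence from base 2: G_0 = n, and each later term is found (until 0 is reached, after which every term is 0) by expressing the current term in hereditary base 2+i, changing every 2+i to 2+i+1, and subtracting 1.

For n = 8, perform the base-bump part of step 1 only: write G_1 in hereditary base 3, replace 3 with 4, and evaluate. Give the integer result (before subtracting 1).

554

[0] 8 ≡ 2^(2 + 1) (base 2). Lift 3: 81. −1: 80.
[1] 80 ≡ 2·3^3 + 2·3^2 + 2·3 + 2 (base 3). Lift 4: 554. −1: 553.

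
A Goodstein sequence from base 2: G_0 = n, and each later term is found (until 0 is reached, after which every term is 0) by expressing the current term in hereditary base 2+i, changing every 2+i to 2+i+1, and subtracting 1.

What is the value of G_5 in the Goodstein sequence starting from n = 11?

G_0 = 11. HB_2(11) = 2^(2 + 1) + 2 + 1. Bump = 85. G_1 = 84.
G_1 = 84. HB_3(84) = 3^(3 + 1) + 3. Bump = 1028. G_2 = 1027.
G_2 = 1027. HB_4(1027) = 4^(4 + 1) + 3. Bump = 15628. G_3 = 15627.
G_3 = 15627. HB_5(15627) = 5^(5 + 1) + 2. Bump = 279938. G_4 = 279937.
G_4 = 279937. HB_6(279937) = 6^(6 + 1) + 1. Bump = 5764802. G_5 = 5764801.
G_5 = 5764801. HB_7(5764801) = 7^(7 + 1). Bump = 134217728. G_6 = 134217727.

5764801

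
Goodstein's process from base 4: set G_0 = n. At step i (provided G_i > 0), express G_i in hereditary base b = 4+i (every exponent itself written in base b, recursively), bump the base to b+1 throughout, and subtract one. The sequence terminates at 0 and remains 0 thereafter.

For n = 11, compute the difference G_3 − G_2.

1

i=0: 11 = 2·4 + 3 (b=4); 4→5: 2·5 + 3 = 13; 13−1 = 12
i=1: 12 = 2·5 + 2 (b=5); 5→6: 2·6 + 2 = 14; 14−1 = 13
i=2: 13 = 2·6 + 1 (b=6); 6→7: 2·7 + 1 = 15; 15−1 = 14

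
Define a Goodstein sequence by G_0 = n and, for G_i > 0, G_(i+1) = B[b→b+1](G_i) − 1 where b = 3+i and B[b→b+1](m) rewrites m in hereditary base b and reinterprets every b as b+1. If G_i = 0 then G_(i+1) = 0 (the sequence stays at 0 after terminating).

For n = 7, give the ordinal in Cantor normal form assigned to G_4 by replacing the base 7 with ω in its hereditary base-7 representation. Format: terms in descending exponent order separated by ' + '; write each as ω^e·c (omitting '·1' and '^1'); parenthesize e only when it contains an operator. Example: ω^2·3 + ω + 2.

ω + 2

(0) 7|_3 = 2·3 + 1 ↦ 2·4 + 1|_4 = 9 ⇒ 8
(1) 8|_4 = 2·4 ↦ 2·5|_5 = 10 ⇒ 9
(2) 9|_5 = 5 + 4 ↦ 6 + 4|_6 = 10 ⇒ 9
(3) 9|_6 = 6 + 3 ↦ 7 + 3|_7 = 10 ⇒ 9
(4) 9|_7 = 7 + 2 ↦ 8 + 2|_8 = 10 ⇒ 9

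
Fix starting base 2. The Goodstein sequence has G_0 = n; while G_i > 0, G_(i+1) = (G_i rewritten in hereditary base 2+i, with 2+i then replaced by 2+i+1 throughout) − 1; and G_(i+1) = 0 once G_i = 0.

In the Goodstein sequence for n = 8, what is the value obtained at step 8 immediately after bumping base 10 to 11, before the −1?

step 0: 8 = 2^(2 + 1); sub 3 for 2: 3^(3 + 1); = 81; G_1 = 81−1 = 80
step 1: 80 = 2·3^3 + 2·3^2 + 2·3 + 2; sub 4 for 3: 2·4^4 + 2·4^2 + 2·4 + 2; = 554; G_2 = 554−1 = 553
step 2: 553 = 2·4^4 + 2·4^2 + 2·4 + 1; sub 5 for 4: 2·5^5 + 2·5^2 + 2·5 + 1; = 6311; G_3 = 6311−1 = 6310
step 3: 6310 = 2·5^5 + 2·5^2 + 2·5; sub 6 for 5: 2·6^6 + 2·6^2 + 2·6; = 93396; G_4 = 93396−1 = 93395
step 4: 93395 = 2·6^6 + 2·6^2 + 6 + 5; sub 7 for 6: 2·7^7 + 2·7^2 + 7 + 5; = 1647196; G_5 = 1647196−1 = 1647195
step 5: 1647195 = 2·7^7 + 2·7^2 + 7 + 4; sub 8 for 7: 2·8^8 + 2·8^2 + 8 + 4; = 33554572; G_6 = 33554572−1 = 33554571
step 6: 33554571 = 2·8^8 + 2·8^2 + 8 + 3; sub 9 for 8: 2·9^9 + 2·9^2 + 9 + 3; = 774841152; G_7 = 774841152−1 = 774841151
step 7: 774841151 = 2·9^9 + 2·9^2 + 9 + 2; sub 10 for 9: 2·10^10 + 2·10^2 + 10 + 2; = 20000000212; G_8 = 20000000212−1 = 20000000211
step 8: 20000000211 = 2·10^10 + 2·10^2 + 10 + 1; sub 11 for 10: 2·11^11 + 2·11^2 + 11 + 1; = 570623341476; G_9 = 570623341476−1 = 570623341475

570623341476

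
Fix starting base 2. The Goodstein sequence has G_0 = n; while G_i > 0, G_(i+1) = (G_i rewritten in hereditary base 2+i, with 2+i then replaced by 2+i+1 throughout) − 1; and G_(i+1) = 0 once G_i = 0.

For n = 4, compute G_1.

4 —HB2→ 2^2 —bump→ 3^3 = 27 —(−1)→ 26
26 —HB3→ 2·3^2 + 2·3 + 2 —bump→ 2·4^2 + 2·4 + 2 = 42 —(−1)→ 41

26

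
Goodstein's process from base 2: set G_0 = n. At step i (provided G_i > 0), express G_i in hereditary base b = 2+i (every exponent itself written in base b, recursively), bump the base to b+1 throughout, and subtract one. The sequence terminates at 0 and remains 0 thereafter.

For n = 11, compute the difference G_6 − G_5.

i=0: 11 = 2^(2 + 1) + 2 + 1 (b=2); 2→3: 3^(3 + 1) + 3 + 1 = 85; 85−1 = 84
i=1: 84 = 3^(3 + 1) + 3 (b=3); 3→4: 4^(4 + 1) + 4 = 1028; 1028−1 = 1027
i=2: 1027 = 4^(4 + 1) + 3 (b=4); 4→5: 5^(5 + 1) + 3 = 15628; 15628−1 = 15627
i=3: 15627 = 5^(5 + 1) + 2 (b=5); 5→6: 6^(6 + 1) + 2 = 279938; 279938−1 = 279937
i=4: 279937 = 6^(6 + 1) + 1 (b=6); 6→7: 7^(7 + 1) + 1 = 5764802; 5764802−1 = 5764801
i=5: 5764801 = 7^(7 + 1) (b=7); 7→8: 8^(8 + 1) = 134217728; 134217728−1 = 134217727

128452926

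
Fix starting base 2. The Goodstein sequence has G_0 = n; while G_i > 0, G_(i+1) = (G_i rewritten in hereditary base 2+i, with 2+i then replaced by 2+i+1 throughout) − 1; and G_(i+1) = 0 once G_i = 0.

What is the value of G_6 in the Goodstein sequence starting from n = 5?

1751

i=0: 5 = 2^2 + 1 (b=2); 2→3: 3^3 + 1 = 28; 28−1 = 27
i=1: 27 = 3^3 (b=3); 3→4: 4^4 = 256; 256−1 = 255
i=2: 255 = 3·4^3 + 3·4^2 + 3·4 + 3 (b=4); 4→5: 3·5^3 + 3·5^2 + 3·5 + 3 = 468; 468−1 = 467
i=3: 467 = 3·5^3 + 3·5^2 + 3·5 + 2 (b=5); 5→6: 3·6^3 + 3·6^2 + 3·6 + 2 = 776; 776−1 = 775
i=4: 775 = 3·6^3 + 3·6^2 + 3·6 + 1 (b=6); 6→7: 3·7^3 + 3·7^2 + 3·7 + 1 = 1198; 1198−1 = 1197
i=5: 1197 = 3·7^3 + 3·7^2 + 3·7 (b=7); 7→8: 3·8^3 + 3·8^2 + 3·8 = 1752; 1752−1 = 1751
i=6: 1751 = 3·8^3 + 3·8^2 + 2·8 + 7 (b=8); 8→9: 3·9^3 + 3·9^2 + 2·9 + 7 = 2455; 2455−1 = 2454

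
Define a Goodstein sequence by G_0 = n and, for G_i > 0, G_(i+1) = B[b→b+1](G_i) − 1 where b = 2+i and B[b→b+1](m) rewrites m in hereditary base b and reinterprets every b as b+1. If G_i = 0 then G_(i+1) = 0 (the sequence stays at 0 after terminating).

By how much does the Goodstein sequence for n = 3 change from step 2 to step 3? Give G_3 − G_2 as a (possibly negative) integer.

[0] 3 ≡ 2 + 1 (base 2). Lift 3: 4. −1: 3.
[1] 3 ≡ 3 (base 3). Lift 4: 4. −1: 3.
[2] 3 ≡ 3 (base 4). Lift 5: 3. −1: 2.

-1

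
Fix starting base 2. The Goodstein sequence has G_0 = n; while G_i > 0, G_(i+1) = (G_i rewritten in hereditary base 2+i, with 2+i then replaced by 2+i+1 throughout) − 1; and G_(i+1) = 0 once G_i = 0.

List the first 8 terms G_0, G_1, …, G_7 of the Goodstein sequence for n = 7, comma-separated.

7 —HB2→ 2^2 + 2 + 1 —bump→ 3^3 + 3 + 1 = 31 —(−1)→ 30
30 —HB3→ 3^3 + 3 —bump→ 4^4 + 4 = 260 —(−1)→ 259
259 —HB4→ 4^4 + 3 —bump→ 5^5 + 3 = 3128 —(−1)→ 3127
3127 —HB5→ 5^5 + 2 —bump→ 6^6 + 2 = 46658 —(−1)→ 46657
46657 —HB6→ 6^6 + 1 —bump→ 7^7 + 1 = 823544 —(−1)→ 823543
823543 —HB7→ 7^7 —bump→ 8^8 = 16777216 —(−1)→ 16777215
16777215 —HB8→ 7·8^7 + 7·8^6 + 7·8^5 + 7·8^4 + 7·8^3 + 7·8^2 + 7·8 + 7 —bump→ 7·9^7 + 7·9^6 + 7·9^5 + 7·9^4 + 7·9^3 + 7·9^2 + 7·9 + 7 = 37665880 —(−1)→ 37665879

7, 30, 259, 3127, 46657, 823543, 16777215, 37665879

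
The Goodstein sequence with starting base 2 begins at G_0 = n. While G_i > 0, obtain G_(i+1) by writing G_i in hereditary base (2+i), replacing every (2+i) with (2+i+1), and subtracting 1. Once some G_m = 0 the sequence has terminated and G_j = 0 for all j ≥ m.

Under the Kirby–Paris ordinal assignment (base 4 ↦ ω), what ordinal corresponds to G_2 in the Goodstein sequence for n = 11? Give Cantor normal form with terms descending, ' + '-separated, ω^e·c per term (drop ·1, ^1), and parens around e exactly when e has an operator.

step 0: 11 = 2^(2 + 1) + 2 + 1; sub 3 for 2: 3^(3 + 1) + 3 + 1; = 85; G_1 = 85−1 = 84
step 1: 84 = 3^(3 + 1) + 3; sub 4 for 3: 4^(4 + 1) + 4; = 1028; G_2 = 1028−1 = 1027

ω^(ω + 1) + 3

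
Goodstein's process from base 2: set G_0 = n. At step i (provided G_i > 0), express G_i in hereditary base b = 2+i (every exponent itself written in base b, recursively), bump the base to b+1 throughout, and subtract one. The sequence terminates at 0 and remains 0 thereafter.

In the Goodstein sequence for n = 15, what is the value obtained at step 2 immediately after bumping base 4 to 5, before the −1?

18753

15 —HB2→ 2^(2 + 1) + 2^2 + 2 + 1 —bump→ 3^(3 + 1) + 3^3 + 3 + 1 = 112 —(−1)→ 111
111 —HB3→ 3^(3 + 1) + 3^3 + 3 —bump→ 4^(4 + 1) + 4^4 + 4 = 1284 —(−1)→ 1283
1283 —HB4→ 4^(4 + 1) + 4^4 + 3 —bump→ 5^(5 + 1) + 5^5 + 3 = 18753 —(−1)→ 18752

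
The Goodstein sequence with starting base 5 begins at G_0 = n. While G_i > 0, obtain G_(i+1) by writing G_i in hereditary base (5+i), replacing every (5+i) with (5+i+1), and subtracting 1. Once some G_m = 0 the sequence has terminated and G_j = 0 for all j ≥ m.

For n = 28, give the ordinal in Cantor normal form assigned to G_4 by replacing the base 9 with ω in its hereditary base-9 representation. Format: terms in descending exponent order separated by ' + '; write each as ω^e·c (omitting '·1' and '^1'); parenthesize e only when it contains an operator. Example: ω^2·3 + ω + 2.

28 —HB5→ 5^2 + 3 —bump→ 6^2 + 3 = 39 —(−1)→ 38
38 —HB6→ 6^2 + 2 —bump→ 7^2 + 2 = 51 —(−1)→ 50
50 —HB7→ 7^2 + 1 —bump→ 8^2 + 1 = 65 —(−1)→ 64
64 —HB8→ 8^2 —bump→ 9^2 = 81 —(−1)→ 80
80 —HB9→ 8·9 + 8 —bump→ 8·10 + 8 = 88 —(−1)→ 87

ω·8 + 8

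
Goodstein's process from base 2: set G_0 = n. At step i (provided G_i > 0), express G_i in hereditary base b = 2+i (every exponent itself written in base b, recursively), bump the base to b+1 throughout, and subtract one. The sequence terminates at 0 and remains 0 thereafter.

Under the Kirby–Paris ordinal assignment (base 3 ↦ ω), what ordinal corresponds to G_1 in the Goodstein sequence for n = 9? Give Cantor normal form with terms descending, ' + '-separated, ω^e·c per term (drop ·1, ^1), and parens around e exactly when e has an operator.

base 2: 9 = 2^(2 + 1) + 1; at 3: 3^(3 + 1) + 1 = 82; next = 81
base 3: 81 = 3^(3 + 1); at 4: 4^(4 + 1) = 1024; next = 1023

ω^(ω + 1)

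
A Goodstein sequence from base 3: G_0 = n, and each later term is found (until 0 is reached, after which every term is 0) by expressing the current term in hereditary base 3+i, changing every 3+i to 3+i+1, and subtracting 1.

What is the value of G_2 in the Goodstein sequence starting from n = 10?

base 3: 10 = 3^2 + 1; at 4: 4^2 + 1 = 17; next = 16
base 4: 16 = 4^2; at 5: 5^2 = 25; next = 24

24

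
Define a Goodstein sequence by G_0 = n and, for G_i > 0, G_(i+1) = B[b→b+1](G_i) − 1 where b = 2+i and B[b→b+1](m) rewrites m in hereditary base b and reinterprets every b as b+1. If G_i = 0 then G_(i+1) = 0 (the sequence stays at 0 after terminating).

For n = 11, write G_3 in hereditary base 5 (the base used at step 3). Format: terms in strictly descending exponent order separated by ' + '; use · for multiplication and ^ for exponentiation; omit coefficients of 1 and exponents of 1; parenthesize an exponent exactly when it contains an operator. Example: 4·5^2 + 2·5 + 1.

5^(5 + 1) + 2

base 2: 11 = 2^(2 + 1) + 2 + 1; at 3: 3^(3 + 1) + 3 + 1 = 85; next = 84
base 3: 84 = 3^(3 + 1) + 3; at 4: 4^(4 + 1) + 4 = 1028; next = 1027
base 4: 1027 = 4^(4 + 1) + 3; at 5: 5^(5 + 1) + 3 = 15628; next = 15627
base 5: 15627 = 5^(5 + 1) + 2; at 6: 6^(6 + 1) + 2 = 279938; next = 279937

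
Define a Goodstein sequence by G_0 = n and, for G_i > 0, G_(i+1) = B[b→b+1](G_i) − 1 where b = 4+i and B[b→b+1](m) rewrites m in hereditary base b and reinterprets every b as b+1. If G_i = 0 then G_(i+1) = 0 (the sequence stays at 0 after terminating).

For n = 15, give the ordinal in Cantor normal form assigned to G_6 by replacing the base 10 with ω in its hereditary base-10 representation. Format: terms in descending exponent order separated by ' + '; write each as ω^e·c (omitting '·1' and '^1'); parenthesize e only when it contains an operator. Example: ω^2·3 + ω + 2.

G_0=15  [base 4] 3·4 + 3  →[4↦5]→  3·5 + 3 = 18  −1 ⇒ G_1=17
G_1=17  [base 5] 3·5 + 2  →[5↦6]→  3·6 + 2 = 20  −1 ⇒ G_2=19
G_2=19  [base 6] 3·6 + 1  →[6↦7]→  3·7 + 1 = 22  −1 ⇒ G_3=21
G_3=21  [base 7] 3·7  →[7↦8]→  3·8 = 24  −1 ⇒ G_4=23
G_4=23  [base 8] 2·8 + 7  →[8↦9]→  2·9 + 7 = 25  −1 ⇒ G_5=24
G_5=24  [base 9] 2·9 + 6  →[9↦10]→  2·10 + 6 = 26  −1 ⇒ G_6=25
G_6=25  [base 10] 2·10 + 5  →[10↦11]→  2·11 + 5 = 27  −1 ⇒ G_7=26

ω·2 + 5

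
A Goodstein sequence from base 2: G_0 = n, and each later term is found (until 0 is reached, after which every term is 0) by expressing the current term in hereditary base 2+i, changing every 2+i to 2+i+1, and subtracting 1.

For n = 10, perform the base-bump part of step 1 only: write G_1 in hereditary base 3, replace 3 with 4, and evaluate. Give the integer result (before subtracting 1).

1026

10 —HB2→ 2^(2 + 1) + 2 —bump→ 3^(3 + 1) + 3 = 84 —(−1)→ 83
83 —HB3→ 3^(3 + 1) + 2 —bump→ 4^(4 + 1) + 2 = 1026 —(−1)→ 1025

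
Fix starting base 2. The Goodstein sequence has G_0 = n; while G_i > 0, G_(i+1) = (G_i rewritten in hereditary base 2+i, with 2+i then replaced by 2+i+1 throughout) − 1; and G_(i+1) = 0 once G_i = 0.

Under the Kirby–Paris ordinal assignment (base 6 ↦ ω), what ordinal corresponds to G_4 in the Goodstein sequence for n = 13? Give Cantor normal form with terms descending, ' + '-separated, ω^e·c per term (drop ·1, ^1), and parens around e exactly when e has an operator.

ω^(ω + 1) + ω^3·3 + ω^2·3 + ω·3 + 1

base 2: 13 = 2^(2 + 1) + 2^2 + 1; at 3: 3^(3 + 1) + 3^3 + 1 = 109; next = 108
base 3: 108 = 3^(3 + 1) + 3^3; at 4: 4^(4 + 1) + 4^4 = 1280; next = 1279
base 4: 1279 = 4^(4 + 1) + 3·4^3 + 3·4^2 + 3·4 + 3; at 5: 5^(5 + 1) + 3·5^3 + 3·5^2 + 3·5 + 3 = 16093; next = 16092
base 5: 16092 = 5^(5 + 1) + 3·5^3 + 3·5^2 + 3·5 + 2; at 6: 6^(6 + 1) + 3·6^3 + 3·6^2 + 3·6 + 2 = 280712; next = 280711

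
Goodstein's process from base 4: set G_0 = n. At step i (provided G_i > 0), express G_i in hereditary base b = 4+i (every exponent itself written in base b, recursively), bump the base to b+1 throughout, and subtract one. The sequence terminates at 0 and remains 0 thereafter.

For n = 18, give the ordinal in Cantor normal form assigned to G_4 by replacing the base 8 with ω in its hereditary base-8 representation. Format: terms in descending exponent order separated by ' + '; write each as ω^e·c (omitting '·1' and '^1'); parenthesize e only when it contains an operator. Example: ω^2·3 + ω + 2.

(0) 18|_4 = 4^2 + 2 ↦ 5^2 + 2|_5 = 27 ⇒ 26
(1) 26|_5 = 5^2 + 1 ↦ 6^2 + 1|_6 = 37 ⇒ 36
(2) 36|_6 = 6^2 ↦ 7^2|_7 = 49 ⇒ 48
(3) 48|_7 = 6·7 + 6 ↦ 6·8 + 6|_8 = 54 ⇒ 53
(4) 53|_8 = 6·8 + 5 ↦ 6·9 + 5|_9 = 59 ⇒ 58

ω·6 + 5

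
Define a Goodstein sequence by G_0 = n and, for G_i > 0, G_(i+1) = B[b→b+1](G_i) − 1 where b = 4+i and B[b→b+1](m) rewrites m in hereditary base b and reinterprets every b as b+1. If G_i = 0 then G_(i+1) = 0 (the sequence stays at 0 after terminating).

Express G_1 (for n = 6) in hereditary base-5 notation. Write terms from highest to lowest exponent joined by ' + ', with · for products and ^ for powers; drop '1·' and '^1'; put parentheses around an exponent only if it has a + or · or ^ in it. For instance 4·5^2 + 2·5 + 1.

G_0=6  [base 4] 4 + 2  →[4↦5]→  5 + 2 = 7  −1 ⇒ G_1=6
G_1=6  [base 5] 5 + 1  →[5↦6]→  6 + 1 = 7  −1 ⇒ G_2=6

5 + 1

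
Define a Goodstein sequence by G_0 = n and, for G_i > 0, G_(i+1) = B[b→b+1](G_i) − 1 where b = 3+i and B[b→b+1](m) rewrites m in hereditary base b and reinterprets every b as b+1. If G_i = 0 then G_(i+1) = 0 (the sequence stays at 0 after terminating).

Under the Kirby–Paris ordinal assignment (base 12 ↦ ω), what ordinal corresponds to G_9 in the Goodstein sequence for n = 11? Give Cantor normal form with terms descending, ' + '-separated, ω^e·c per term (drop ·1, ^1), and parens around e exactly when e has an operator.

G_0 = 11. HB_3(11) = 3^2 + 2. Bump = 18. G_1 = 17.
G_1 = 17. HB_4(17) = 4^2 + 1. Bump = 26. G_2 = 25.
G_2 = 25. HB_5(25) = 5^2. Bump = 36. G_3 = 35.
G_3 = 35. HB_6(35) = 5·6 + 5. Bump = 40. G_4 = 39.
G_4 = 39. HB_7(39) = 5·7 + 4. Bump = 44. G_5 = 43.
G_5 = 43. HB_8(43) = 5·8 + 3. Bump = 48. G_6 = 47.
G_6 = 47. HB_9(47) = 5·9 + 2. Bump = 52. G_7 = 51.
G_7 = 51. HB_10(51) = 5·10 + 1. Bump = 56. G_8 = 55.
G_8 = 55. HB_11(55) = 5·11. Bump = 60. G_9 = 59.

ω·4 + 11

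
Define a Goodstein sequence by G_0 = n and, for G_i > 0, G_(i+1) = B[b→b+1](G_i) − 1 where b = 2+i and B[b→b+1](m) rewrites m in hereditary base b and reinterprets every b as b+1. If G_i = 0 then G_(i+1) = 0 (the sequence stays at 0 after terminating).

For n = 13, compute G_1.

108

[0] 13 ≡ 2^(2 + 1) + 2^2 + 1 (base 2). Lift 3: 109. −1: 108.
[1] 108 ≡ 3^(3 + 1) + 3^3 (base 3). Lift 4: 1280. −1: 1279.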